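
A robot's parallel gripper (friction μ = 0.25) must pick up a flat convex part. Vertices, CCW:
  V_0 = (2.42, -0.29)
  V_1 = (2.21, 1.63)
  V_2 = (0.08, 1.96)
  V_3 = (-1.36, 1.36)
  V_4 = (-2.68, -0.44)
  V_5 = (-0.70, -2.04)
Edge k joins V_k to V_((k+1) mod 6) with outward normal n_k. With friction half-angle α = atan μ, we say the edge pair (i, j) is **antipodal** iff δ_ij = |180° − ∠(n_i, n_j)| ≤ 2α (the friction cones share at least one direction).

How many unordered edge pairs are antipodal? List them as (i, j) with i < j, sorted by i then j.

count = 2; pairs: (2,5), (3,5)

α = atan 0.25 = 14.04°;  2α = 28.07°
n_0 = (+0.9941, +0.1087)
n_1 = (+0.1531, +0.9882)
n_2 = (-0.3846, +0.9231)
n_3 = (-0.8064, +0.5914)
n_4 = (-0.6285, -0.7778)
n_5 = (+0.4892, -0.8722)
  (0,1): δ = 105.05°  ·
  (0,2): δ = 73.62°  ·
  (0,3): δ = 42.50°  ·
  (0,4): δ = 44.82°  ·
  (0,5): δ = 113.05°  ·
  (1,2): δ = 148.57°  ·
  (1,3): δ = 117.45°  ·
  (1,4): δ = 30.13°  ·
  (1,5): δ = 38.09°  ·
  (2,3): δ = 148.87°  ·
  (2,4): δ = 61.56°  ·
  (2,5): δ = 6.67°  ✓
  (3,4): δ = 92.69°  ·
  (3,5): δ = 24.46°  ✓
  (4,5): δ = 111.77°  ·
antipodal pairs: 2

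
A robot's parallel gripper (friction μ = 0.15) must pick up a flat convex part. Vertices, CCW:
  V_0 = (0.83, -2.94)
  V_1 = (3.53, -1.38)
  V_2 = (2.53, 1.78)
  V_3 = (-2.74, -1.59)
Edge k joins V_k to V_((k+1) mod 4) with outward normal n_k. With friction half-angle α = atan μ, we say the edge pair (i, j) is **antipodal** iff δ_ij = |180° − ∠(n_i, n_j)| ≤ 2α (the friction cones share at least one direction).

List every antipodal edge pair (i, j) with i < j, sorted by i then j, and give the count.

count = 1; pairs: (0,2)

α = atan 0.15 = 8.53°;  2α = 17.06°
n_0 = (+0.5003, -0.8659)
n_1 = (+0.9534, +0.3017)
n_2 = (-0.5387, +0.8425)
n_3 = (-0.3537, -0.9354)
  (0,1): δ = 102.46°  ·
  (0,2): δ = 2.58°  ✓
  (0,3): δ = 129.27°  ·
  (1,2): δ = 74.96°  ·
  (1,3): δ = 51.73°  ·
  (2,3): δ = 53.31°  ·
antipodal pairs: 1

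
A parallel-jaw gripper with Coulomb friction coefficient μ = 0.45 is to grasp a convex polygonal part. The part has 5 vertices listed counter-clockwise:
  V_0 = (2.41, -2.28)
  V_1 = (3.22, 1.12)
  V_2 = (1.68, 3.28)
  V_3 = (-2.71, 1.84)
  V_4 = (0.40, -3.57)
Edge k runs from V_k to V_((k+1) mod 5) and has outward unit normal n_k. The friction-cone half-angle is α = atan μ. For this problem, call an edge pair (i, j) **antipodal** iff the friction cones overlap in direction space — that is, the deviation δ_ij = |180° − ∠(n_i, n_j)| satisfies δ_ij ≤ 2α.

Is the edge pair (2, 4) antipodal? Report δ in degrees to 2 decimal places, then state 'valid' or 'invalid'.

α = atan 0.45 = 24.23°;  2α = 48.46°
edge 2: e_2 = (-4.39, -1.44);  n_2 = (-0.3117, +0.9502)
edge 4: e_4 = (+2.01, +1.29);  n_4 = (+0.5401, -0.8416)
∠(n_2, n_4) = 165.47°
δ = |180° − 165.47°| = 14.53°
14.53° ≤ 2α = 48.46°  →  valid

δ = 14.53°, valid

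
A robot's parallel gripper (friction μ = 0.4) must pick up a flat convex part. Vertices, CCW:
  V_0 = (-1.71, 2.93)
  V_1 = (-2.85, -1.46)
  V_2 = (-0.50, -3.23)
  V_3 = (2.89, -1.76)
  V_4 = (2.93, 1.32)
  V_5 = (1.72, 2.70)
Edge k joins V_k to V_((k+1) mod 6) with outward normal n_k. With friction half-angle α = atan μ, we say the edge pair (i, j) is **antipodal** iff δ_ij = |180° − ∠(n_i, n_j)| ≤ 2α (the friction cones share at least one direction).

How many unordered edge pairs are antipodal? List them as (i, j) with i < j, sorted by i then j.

count = 4; pairs: (0,3), (1,4), (1,5), (2,5)

α = atan 0.4 = 21.80°;  2α = 43.60°
n_0 = (-0.9679, +0.2513)
n_1 = (-0.6016, -0.7988)
n_2 = (+0.3978, -0.9175)
n_3 = (+0.9999, -0.0130)
n_4 = (+0.7519, +0.6593)
n_5 = (+0.0669, +0.9978)
  (0,1): δ = 112.43°  ·
  (0,2): δ = 52.00°  ·
  (0,3): δ = 13.81°  ✓
  (0,4): δ = 55.80°  ·
  (0,5): δ = 100.72°  ·
  (1,2): δ = 119.57°  ·
  (1,3): δ = 53.76°  ·
  (1,4): δ = 11.77°  ✓
  (1,5): δ = 33.15°  ✓
  (2,3): δ = 114.19°  ·
  (2,4): δ = 72.20°  ·
  (2,5): δ = 27.28°  ✓
  (3,4): δ = 138.01°  ·
  (3,5): δ = 93.09°  ·
  (4,5): δ = 135.08°  ·
antipodal pairs: 4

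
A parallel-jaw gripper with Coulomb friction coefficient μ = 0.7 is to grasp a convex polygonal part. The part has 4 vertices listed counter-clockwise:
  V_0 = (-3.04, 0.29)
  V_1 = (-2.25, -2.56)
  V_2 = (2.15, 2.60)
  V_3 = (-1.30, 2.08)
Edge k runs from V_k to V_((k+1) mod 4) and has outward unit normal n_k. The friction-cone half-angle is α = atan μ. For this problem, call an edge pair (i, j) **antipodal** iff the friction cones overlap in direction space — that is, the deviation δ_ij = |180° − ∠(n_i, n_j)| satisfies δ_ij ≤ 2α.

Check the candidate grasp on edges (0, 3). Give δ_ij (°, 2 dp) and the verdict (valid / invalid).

α = atan 0.7 = 34.99°;  2α = 69.98°
edge 0: e_0 = (+0.79, -2.85);  n_0 = (-0.9637, -0.2671)
edge 3: e_3 = (-1.74, -1.79);  n_3 = (-0.7171, +0.6970)
∠(n_0, n_3) = 59.68°
δ = |180° − 59.68°| = 120.32°
120.32° > 2α = 69.98°  →  invalid

δ = 120.32°, invalid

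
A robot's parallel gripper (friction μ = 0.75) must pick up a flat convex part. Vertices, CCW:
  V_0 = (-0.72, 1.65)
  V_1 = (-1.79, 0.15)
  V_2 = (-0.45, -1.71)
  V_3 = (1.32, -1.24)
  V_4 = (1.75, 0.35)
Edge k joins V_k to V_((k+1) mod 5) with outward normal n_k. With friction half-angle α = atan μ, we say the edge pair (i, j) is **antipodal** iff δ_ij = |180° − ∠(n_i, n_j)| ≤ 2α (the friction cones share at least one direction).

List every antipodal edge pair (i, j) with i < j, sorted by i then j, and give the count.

count = 5; pairs: (0,2), (0,3), (1,3), (1,4), (2,4)

α = atan 0.75 = 36.87°;  2α = 73.74°
n_0 = (-0.8141, +0.5807)
n_1 = (-0.8114, -0.5845)
n_2 = (+0.2566, -0.9665)
n_3 = (+0.9653, -0.2611)
n_4 = (+0.4657, +0.8849)
  (0,1): δ = 108.73°  ·
  (0,2): δ = 39.63°  ✓
  (0,3): δ = 20.37°  ✓
  (0,4): δ = 97.74°  ·
  (1,2): δ = 110.90°  ·
  (1,3): δ = 50.90°  ✓
  (1,4): δ = 26.47°  ✓
  (2,3): δ = 120.00°  ·
  (2,4): δ = 42.63°  ✓
  (3,4): δ = 102.63°  ·
antipodal pairs: 5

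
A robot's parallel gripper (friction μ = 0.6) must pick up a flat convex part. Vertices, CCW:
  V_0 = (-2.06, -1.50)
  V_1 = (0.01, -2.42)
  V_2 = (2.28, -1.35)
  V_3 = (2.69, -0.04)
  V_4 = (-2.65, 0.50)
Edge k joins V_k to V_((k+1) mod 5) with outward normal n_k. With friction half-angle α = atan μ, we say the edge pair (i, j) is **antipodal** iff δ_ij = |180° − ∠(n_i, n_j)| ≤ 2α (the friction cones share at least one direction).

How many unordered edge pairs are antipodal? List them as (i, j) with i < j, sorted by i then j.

α = atan 0.6 = 30.96°;  2α = 61.93°
n_0 = (-0.4061, -0.9138)
n_1 = (+0.4264, -0.9045)
n_2 = (+0.9544, -0.2987)
n_3 = (+0.1006, +0.9949)
n_4 = (-0.9591, -0.2829)
  (0,1): δ = 130.80°  ·
  (0,2): δ = 83.42°  ·
  (0,3): δ = 18.19°  ✓
  (0,4): δ = 130.40°  ·
  (1,2): δ = 132.62°  ·
  (1,3): δ = 31.01°  ✓
  (1,4): δ = 81.20°  ·
  (2,3): δ = 78.40°  ·
  (2,4): δ = 33.81°  ✓
  (3,4): δ = 67.79°  ·
antipodal pairs: 3

count = 3; pairs: (0,3), (1,3), (2,4)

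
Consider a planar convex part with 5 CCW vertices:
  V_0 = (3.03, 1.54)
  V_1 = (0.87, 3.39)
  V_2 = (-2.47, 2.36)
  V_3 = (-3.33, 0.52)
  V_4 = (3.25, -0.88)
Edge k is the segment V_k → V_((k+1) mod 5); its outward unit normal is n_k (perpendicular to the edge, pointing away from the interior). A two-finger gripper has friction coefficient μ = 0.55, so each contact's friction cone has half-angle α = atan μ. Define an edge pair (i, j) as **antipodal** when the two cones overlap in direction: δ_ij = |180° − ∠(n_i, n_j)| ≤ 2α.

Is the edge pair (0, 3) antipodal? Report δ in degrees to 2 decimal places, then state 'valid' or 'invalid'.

δ = 28.57°, valid

α = atan 0.55 = 28.81°;  2α = 57.62°
edge 0: e_0 = (-2.16, +1.85);  n_0 = (+0.6505, +0.7595)
edge 3: e_3 = (+6.58, -1.40);  n_3 = (-0.2081, -0.9781)
∠(n_0, n_3) = 151.43°
δ = |180° − 151.43°| = 28.57°
28.57° ≤ 2α = 57.62°  →  valid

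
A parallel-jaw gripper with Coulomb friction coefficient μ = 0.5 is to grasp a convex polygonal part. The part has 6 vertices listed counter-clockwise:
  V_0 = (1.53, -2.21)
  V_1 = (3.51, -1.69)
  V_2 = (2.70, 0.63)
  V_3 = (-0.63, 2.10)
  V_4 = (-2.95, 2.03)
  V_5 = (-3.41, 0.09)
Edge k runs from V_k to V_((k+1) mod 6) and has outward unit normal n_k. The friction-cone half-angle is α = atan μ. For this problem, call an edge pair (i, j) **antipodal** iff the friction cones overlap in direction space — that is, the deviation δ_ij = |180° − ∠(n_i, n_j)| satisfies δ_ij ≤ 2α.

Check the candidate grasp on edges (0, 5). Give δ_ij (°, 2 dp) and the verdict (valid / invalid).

δ = 140.32°, invalid

α = atan 0.5 = 26.57°;  2α = 53.13°
edge 0: e_0 = (+1.98, +0.52);  n_0 = (+0.2540, -0.9672)
edge 5: e_5 = (+4.94, -2.30);  n_5 = (-0.4221, -0.9066)
∠(n_0, n_5) = 39.68°
δ = |180° − 39.68°| = 140.32°
140.32° > 2α = 53.13°  →  invalid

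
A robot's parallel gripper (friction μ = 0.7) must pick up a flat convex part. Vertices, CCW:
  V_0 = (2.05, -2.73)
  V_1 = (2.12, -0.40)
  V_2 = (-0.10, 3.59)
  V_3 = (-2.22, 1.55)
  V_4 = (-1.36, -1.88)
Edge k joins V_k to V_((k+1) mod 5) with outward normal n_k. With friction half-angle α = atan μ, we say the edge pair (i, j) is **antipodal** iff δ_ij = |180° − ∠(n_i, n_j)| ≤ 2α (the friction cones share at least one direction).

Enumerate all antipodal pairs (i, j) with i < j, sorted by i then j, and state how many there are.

count = 5; pairs: (0,2), (0,3), (1,3), (1,4), (2,4)

α = atan 0.7 = 34.99°;  2α = 69.98°
n_0 = (+0.9995, -0.0300)
n_1 = (+0.8738, +0.4862)
n_2 = (-0.6934, +0.7206)
n_3 = (-0.9700, -0.2432)
n_4 = (-0.2419, -0.9703)
  (0,1): δ = 149.19°  ·
  (0,2): δ = 44.38°  ✓
  (0,3): δ = 15.80°  ✓
  (0,4): δ = 77.72°  ·
  (1,2): δ = 75.19°  ·
  (1,3): δ = 15.02°  ✓
  (1,4): δ = 46.91°  ✓
  (2,3): δ = 119.82°  ·
  (2,4): δ = 57.89°  ✓
  (3,4): δ = 118.07°  ·
antipodal pairs: 5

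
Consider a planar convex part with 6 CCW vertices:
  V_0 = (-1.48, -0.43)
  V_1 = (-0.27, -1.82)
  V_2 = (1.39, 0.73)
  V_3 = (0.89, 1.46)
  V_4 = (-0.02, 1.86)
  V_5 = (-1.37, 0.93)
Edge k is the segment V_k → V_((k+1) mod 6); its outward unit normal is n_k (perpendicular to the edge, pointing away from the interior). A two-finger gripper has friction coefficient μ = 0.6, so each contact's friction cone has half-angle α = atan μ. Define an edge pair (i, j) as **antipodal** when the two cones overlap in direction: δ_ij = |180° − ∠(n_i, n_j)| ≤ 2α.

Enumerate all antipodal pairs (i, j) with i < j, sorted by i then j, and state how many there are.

α = atan 0.6 = 30.96°;  2α = 61.93°
n_0 = (-0.7543, -0.6566)
n_1 = (+0.8381, -0.5456)
n_2 = (+0.8250, +0.5651)
n_3 = (+0.4024, +0.9155)
n_4 = (-0.5673, +0.8235)
n_5 = (-0.9967, +0.0806)
  (0,1): δ = 74.10°  ·
  (0,2): δ = 6.63°  ✓
  (0,3): δ = 25.23°  ✓
  (0,4): δ = 83.52°  ·
  (0,5): δ = 134.34°  ·
  (1,2): δ = 112.53°  ·
  (1,3): δ = 80.67°  ·
  (1,4): δ = 22.37°  ✓
  (1,5): δ = 28.44°  ✓
  (2,3): δ = 148.14°  ·
  (2,4): δ = 89.85°  ·
  (2,5): δ = 39.03°  ✓
  (3,4): δ = 121.71°  ·
  (3,5): δ = 70.90°  ·
  (4,5): δ = 129.19°  ·
antipodal pairs: 5

count = 5; pairs: (0,2), (0,3), (1,4), (1,5), (2,5)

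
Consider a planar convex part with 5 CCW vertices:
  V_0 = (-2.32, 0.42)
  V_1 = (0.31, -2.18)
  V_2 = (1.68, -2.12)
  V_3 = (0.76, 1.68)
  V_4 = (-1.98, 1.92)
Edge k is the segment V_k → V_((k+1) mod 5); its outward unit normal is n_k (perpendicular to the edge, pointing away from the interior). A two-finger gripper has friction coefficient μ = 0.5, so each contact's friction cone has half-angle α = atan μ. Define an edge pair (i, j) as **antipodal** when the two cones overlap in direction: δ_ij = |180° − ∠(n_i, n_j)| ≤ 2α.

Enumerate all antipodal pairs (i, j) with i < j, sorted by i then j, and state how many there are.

α = atan 0.5 = 26.57°;  2α = 53.13°
n_0 = (-0.7030, -0.7112)
n_1 = (+0.0438, -0.9990)
n_2 = (+0.9719, +0.2353)
n_3 = (+0.0873, +0.9962)
n_4 = (-0.9753, +0.2211)
  (0,1): δ = 132.82°  ·
  (0,2): δ = 31.72°  ✓
  (0,3): δ = 39.67°  ✓
  (0,4): δ = 121.90°  ·
  (1,2): δ = 78.90°  ·
  (1,3): δ = 7.51°  ✓
  (1,4): δ = 74.72°  ·
  (2,3): δ = 108.62°  ·
  (2,4): δ = 26.38°  ✓
  (3,4): δ = 97.77°  ·
antipodal pairs: 4

count = 4; pairs: (0,2), (0,3), (1,3), (2,4)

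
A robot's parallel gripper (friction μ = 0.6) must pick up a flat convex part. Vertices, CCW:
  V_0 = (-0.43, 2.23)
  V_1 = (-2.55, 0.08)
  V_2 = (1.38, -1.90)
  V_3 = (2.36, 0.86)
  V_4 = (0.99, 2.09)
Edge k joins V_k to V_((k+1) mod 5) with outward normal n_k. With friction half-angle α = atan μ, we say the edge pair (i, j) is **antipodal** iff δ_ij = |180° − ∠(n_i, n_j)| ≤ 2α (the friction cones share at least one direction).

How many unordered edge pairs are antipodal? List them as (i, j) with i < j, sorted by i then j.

count = 3; pairs: (0,2), (1,3), (1,4)

α = atan 0.6 = 30.96°;  2α = 61.93°
n_0 = (-0.7121, +0.7021)
n_1 = (-0.4499, -0.8931)
n_2 = (+0.9424, -0.3346)
n_3 = (+0.6681, +0.7441)
n_4 = (+0.0981, +0.9952)
  (0,1): δ = 72.14°  ·
  (0,2): δ = 25.05°  ✓
  (0,3): δ = 92.68°  ·
  (0,4): δ = 128.97°  ·
  (1,2): δ = 82.81°  ·
  (1,3): δ = 15.18°  ✓
  (1,4): δ = 21.11°  ✓
  (2,3): δ = 112.37°  ·
  (2,4): δ = 76.08°  ·
  (3,4): δ = 143.71°  ·
antipodal pairs: 3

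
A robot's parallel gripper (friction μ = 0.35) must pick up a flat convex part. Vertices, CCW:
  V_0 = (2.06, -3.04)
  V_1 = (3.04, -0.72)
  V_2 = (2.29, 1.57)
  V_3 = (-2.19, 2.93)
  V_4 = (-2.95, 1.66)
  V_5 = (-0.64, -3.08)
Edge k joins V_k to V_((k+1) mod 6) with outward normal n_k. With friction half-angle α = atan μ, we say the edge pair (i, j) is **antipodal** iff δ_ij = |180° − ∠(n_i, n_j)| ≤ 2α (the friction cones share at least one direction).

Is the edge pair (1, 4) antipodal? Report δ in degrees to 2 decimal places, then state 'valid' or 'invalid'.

δ = 7.85°, valid

α = atan 0.35 = 19.29°;  2α = 38.58°
edge 1: e_1 = (-0.75, +2.29);  n_1 = (+0.9503, +0.3112)
edge 4: e_4 = (+2.31, -4.74);  n_4 = (-0.8989, -0.4381)
∠(n_1, n_4) = 172.15°
δ = |180° − 172.15°| = 7.85°
7.85° ≤ 2α = 38.58°  →  valid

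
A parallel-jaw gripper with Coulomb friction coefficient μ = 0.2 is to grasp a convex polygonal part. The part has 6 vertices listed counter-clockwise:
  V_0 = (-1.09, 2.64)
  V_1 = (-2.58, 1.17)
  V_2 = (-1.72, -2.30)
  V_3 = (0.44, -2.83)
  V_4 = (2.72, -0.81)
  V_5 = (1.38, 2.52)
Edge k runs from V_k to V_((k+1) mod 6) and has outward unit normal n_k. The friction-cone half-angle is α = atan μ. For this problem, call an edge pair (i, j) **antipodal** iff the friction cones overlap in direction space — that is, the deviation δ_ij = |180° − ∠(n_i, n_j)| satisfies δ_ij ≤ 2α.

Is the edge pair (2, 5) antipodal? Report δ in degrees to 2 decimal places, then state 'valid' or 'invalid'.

δ = 11.00°, valid

α = atan 0.2 = 11.31°;  2α = 22.62°
edge 2: e_2 = (+2.16, -0.53);  n_2 = (-0.2383, -0.9712)
edge 5: e_5 = (-2.47, +0.12);  n_5 = (+0.0485, +0.9988)
∠(n_2, n_5) = 169.00°
δ = |180° − 169.00°| = 11.00°
11.00° ≤ 2α = 22.62°  →  valid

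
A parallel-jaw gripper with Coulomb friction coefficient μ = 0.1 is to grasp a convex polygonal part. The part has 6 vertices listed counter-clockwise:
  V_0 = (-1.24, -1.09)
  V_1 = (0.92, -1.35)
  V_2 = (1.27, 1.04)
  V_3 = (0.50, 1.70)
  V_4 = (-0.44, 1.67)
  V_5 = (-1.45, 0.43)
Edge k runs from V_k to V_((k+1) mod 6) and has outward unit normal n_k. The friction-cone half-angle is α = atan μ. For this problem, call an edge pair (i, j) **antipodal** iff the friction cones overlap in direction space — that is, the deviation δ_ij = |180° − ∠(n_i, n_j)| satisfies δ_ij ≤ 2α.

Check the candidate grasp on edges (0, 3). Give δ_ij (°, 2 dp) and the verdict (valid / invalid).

α = atan 0.1 = 5.71°;  2α = 11.42°
edge 0: e_0 = (+2.16, -0.26);  n_0 = (-0.1195, -0.9928)
edge 3: e_3 = (-0.94, -0.03);  n_3 = (-0.0319, +0.9995)
∠(n_0, n_3) = 171.31°
δ = |180° − 171.31°| = 8.69°
8.69° ≤ 2α = 11.42°  →  valid

δ = 8.69°, valid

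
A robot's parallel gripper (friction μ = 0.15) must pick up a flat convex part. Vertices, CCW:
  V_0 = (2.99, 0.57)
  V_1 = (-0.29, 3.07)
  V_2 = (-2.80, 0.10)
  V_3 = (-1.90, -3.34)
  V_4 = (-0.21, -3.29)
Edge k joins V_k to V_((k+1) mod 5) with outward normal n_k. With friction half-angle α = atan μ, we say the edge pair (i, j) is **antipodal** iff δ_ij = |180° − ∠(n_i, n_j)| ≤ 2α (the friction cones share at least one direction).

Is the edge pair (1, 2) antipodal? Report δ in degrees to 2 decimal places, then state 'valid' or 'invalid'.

α = atan 0.15 = 8.53°;  2α = 17.06°
edge 1: e_1 = (-2.51, -2.97);  n_1 = (-0.7638, +0.6455)
edge 2: e_2 = (+0.90, -3.44);  n_2 = (-0.9674, -0.2531)
∠(n_1, n_2) = 54.86°
δ = |180° − 54.86°| = 125.14°
125.14° > 2α = 17.06°  →  invalid

δ = 125.14°, invalid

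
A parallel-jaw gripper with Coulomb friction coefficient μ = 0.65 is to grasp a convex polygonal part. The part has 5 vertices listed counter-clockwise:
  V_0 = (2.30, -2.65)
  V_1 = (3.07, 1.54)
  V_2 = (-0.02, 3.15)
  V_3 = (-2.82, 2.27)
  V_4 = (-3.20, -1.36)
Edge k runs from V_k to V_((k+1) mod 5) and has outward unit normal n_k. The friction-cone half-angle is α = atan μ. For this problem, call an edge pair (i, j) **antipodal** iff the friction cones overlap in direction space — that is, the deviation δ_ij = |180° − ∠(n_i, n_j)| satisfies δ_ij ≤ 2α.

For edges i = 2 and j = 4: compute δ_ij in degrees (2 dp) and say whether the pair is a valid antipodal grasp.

δ = 30.65°, valid

α = atan 0.65 = 33.02°;  2α = 66.05°
edge 2: e_2 = (-2.80, -0.88);  n_2 = (-0.2998, +0.9540)
edge 4: e_4 = (+5.50, -1.29);  n_4 = (-0.2283, -0.9736)
∠(n_2, n_4) = 149.35°
δ = |180° − 149.35°| = 30.65°
30.65° ≤ 2α = 66.05°  →  valid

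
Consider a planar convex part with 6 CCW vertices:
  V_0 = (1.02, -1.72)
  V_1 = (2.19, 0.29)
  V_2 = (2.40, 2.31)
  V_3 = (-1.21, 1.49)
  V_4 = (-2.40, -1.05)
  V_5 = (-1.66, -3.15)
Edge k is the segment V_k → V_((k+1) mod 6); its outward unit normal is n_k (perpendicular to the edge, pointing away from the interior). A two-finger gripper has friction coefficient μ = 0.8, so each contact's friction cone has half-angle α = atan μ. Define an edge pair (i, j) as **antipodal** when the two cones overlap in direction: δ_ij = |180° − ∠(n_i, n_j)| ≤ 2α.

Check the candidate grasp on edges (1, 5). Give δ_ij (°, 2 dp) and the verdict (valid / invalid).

α = atan 0.8 = 38.66°;  2α = 77.32°
edge 1: e_1 = (+0.21, +2.02);  n_1 = (+0.9946, -0.1034)
edge 5: e_5 = (+2.68, +1.43);  n_5 = (+0.4708, -0.8823)
∠(n_1, n_5) = 55.98°
δ = |180° − 55.98°| = 124.02°
124.02° > 2α = 77.32°  →  invalid

δ = 124.02°, invalid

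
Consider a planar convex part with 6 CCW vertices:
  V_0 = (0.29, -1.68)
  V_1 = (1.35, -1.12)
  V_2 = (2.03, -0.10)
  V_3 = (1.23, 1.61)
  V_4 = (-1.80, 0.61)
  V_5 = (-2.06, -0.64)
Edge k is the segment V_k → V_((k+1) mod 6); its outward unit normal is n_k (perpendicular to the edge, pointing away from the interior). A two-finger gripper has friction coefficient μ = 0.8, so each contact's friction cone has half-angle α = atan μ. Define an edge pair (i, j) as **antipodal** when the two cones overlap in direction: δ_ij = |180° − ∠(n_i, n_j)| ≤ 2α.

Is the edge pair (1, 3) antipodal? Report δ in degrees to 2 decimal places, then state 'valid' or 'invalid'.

δ = 38.05°, valid

α = atan 0.8 = 38.66°;  2α = 77.32°
edge 1: e_1 = (+0.68, +1.02);  n_1 = (+0.8321, -0.5547)
edge 3: e_3 = (-3.03, -1.00);  n_3 = (-0.3134, +0.9496)
∠(n_1, n_3) = 141.95°
δ = |180° − 141.95°| = 38.05°
38.05° ≤ 2α = 77.32°  →  valid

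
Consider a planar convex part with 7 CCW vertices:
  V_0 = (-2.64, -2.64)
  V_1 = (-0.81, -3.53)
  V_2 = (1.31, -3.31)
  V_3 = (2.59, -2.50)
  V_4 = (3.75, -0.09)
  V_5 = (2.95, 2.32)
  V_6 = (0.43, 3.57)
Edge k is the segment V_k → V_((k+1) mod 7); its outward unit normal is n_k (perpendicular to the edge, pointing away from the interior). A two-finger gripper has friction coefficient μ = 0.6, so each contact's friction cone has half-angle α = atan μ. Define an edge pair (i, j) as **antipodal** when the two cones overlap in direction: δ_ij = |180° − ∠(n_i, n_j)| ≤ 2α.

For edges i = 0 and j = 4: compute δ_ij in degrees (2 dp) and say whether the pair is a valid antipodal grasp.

α = atan 0.6 = 30.96°;  2α = 61.93°
edge 0: e_0 = (+1.83, -0.89);  n_0 = (-0.4374, -0.8993)
edge 4: e_4 = (-0.80, +2.41);  n_4 = (+0.9491, +0.3150)
∠(n_0, n_4) = 134.30°
δ = |180° − 134.30°| = 45.70°
45.70° ≤ 2α = 61.93°  →  valid

δ = 45.70°, valid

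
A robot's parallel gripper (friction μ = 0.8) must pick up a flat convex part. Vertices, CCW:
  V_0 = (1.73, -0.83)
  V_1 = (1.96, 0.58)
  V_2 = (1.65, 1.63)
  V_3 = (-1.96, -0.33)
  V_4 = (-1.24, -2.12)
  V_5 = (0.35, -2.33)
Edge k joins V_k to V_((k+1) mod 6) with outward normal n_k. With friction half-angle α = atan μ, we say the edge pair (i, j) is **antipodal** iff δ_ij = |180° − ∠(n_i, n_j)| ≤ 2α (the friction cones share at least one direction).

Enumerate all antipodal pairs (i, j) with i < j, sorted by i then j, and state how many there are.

α = atan 0.8 = 38.66°;  2α = 77.32°
n_0 = (+0.9870, -0.1610)
n_1 = (+0.9591, +0.2832)
n_2 = (-0.4771, +0.8788)
n_3 = (-0.9278, -0.3732)
n_4 = (-0.1309, -0.9914)
n_5 = (+0.7359, -0.6771)
  (0,1): δ = 154.29°  ·
  (0,2): δ = 52.24°  ✓
  (0,3): δ = 31.18°  ✓
  (0,4): δ = 91.74°  ·
  (0,5): δ = 146.65°  ·
  (1,2): δ = 77.95°  ·
  (1,3): δ = 5.46°  ✓
  (1,4): δ = 66.03°  ✓
  (1,5): δ = 120.94°  ·
  (2,3): δ = 96.59°  ·
  (2,4): δ = 36.02°  ✓
  (2,5): δ = 18.89°  ✓
  (3,4): δ = 119.44°  ·
  (3,5): δ = 64.53°  ✓
  (4,5): δ = 125.09°  ·
antipodal pairs: 7

count = 7; pairs: (0,2), (0,3), (1,3), (1,4), (2,4), (2,5), (3,5)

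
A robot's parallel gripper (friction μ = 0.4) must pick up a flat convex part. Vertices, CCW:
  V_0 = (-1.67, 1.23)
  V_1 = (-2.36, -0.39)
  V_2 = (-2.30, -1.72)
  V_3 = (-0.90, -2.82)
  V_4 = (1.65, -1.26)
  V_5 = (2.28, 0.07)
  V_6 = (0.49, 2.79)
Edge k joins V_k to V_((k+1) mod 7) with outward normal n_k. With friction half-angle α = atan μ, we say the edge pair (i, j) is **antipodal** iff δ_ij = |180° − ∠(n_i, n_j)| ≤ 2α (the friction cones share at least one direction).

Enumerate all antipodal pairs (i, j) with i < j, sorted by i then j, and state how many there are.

α = atan 0.4 = 21.80°;  2α = 43.60°
n_0 = (-0.9200, +0.3919)
n_1 = (-0.9990, -0.0451)
n_2 = (-0.6178, -0.7863)
n_3 = (+0.5219, -0.8530)
n_4 = (+0.9037, -0.4281)
n_5 = (+0.8353, +0.5497)
n_6 = (-0.5855, +0.8107)
  (0,1): δ = 154.35°  ·
  (0,2): δ = 105.09°  ·
  (0,3): δ = 35.47°  ✓
  (0,4): δ = 2.28°  ✓
  (0,5): δ = 56.42°  ·
  (0,6): δ = 148.91°  ·
  (1,2): δ = 130.74°  ·
  (1,3): δ = 61.13°  ·
  (1,4): δ = 27.93°  ✓
  (1,5): δ = 30.77°  ✓
  (1,6): δ = 123.25°  ·
  (2,3): δ = 110.39°  ·
  (2,4): δ = 77.19°  ·
  (2,5): δ = 18.49°  ✓
  (2,6): δ = 73.99°  ·
  (3,4): δ = 146.80°  ·
  (3,5): δ = 88.11°  ·
  (3,6): δ = 4.38°  ✓
  (4,5): δ = 121.31°  ·
  (4,6): δ = 28.82°  ✓
  (5,6): δ = 87.51°  ·
antipodal pairs: 7

count = 7; pairs: (0,3), (0,4), (1,4), (1,5), (2,5), (3,6), (4,6)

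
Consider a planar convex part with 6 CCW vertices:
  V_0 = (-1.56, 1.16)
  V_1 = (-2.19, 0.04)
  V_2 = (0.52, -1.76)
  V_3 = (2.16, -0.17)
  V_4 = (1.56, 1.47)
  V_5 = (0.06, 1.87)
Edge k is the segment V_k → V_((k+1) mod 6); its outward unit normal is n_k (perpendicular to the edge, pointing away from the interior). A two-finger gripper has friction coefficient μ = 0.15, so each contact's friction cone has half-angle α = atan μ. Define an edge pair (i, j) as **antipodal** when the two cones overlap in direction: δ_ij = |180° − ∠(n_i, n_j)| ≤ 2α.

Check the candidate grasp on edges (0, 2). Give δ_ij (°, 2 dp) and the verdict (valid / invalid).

δ = 16.53°, valid

α = atan 0.15 = 8.53°;  2α = 17.06°
edge 0: e_0 = (-0.63, -1.12);  n_0 = (-0.8716, +0.4903)
edge 2: e_2 = (+1.64, +1.59);  n_2 = (+0.6961, -0.7180)
∠(n_0, n_2) = 163.47°
δ = |180° − 163.47°| = 16.53°
16.53° ≤ 2α = 17.06°  →  valid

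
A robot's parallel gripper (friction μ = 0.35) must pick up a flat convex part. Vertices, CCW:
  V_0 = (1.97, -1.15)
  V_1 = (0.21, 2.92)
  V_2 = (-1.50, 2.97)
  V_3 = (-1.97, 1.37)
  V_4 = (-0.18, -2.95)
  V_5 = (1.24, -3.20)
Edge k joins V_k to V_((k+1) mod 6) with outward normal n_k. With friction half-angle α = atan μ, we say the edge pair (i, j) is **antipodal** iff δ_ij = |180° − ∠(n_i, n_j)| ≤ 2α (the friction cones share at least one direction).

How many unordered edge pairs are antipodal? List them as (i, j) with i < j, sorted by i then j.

count = 3; pairs: (0,3), (1,4), (2,5)

α = atan 0.35 = 19.29°;  2α = 38.58°
n_0 = (+0.9179, +0.3969)
n_1 = (+0.0292, +0.9996)
n_2 = (-0.9595, +0.2818)
n_3 = (-0.9238, -0.3828)
n_4 = (-0.1734, -0.9849)
n_5 = (+0.9421, -0.3355)
  (0,1): δ = 115.06°  ·
  (0,2): δ = 39.76°  ·
  (0,3): δ = 0.88°  ✓
  (0,4): δ = 56.63°  ·
  (0,5): δ = 137.01°  ·
  (1,2): δ = 104.70°  ·
  (1,3): δ = 65.82°  ·
  (1,4): δ = 8.31°  ✓
  (1,5): δ = 72.07°  ·
  (2,3): δ = 141.12°  ·
  (2,4): δ = 83.61°  ·
  (2,5): δ = 3.23°  ✓
  (3,4): δ = 122.49°  ·
  (3,5): δ = 42.11°  ·
  (4,5): δ = 99.62°  ·
antipodal pairs: 3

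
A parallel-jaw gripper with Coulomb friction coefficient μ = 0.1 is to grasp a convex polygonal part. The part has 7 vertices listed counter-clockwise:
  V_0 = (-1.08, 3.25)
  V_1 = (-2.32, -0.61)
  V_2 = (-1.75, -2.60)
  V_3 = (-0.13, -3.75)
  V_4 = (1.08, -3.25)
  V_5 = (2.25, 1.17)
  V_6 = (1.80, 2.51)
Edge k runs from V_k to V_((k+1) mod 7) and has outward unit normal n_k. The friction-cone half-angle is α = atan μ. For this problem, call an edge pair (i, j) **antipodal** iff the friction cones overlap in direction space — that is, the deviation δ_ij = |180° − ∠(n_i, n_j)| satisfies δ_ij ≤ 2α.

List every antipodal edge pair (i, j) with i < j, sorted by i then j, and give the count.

α = atan 0.1 = 5.71°;  2α = 11.42°
n_0 = (-0.9521, +0.3058)
n_1 = (-0.9613, -0.2754)
n_2 = (-0.5789, -0.8154)
n_3 = (+0.3819, -0.9242)
n_4 = (+0.9667, -0.2559)
n_5 = (+0.9480, +0.3183)
n_6 = (+0.2489, +0.9685)
  (0,1): δ = 146.21°  ·
  (0,2): δ = 107.56°  ·
  (0,3): δ = 49.74°  ·
  (0,4): δ = 2.98°  ✓
  (0,5): δ = 36.37°  ·
  (0,6): δ = 93.40°  ·
  (1,2): δ = 141.35°  ·
  (1,3): δ = 83.53°  ·
  (1,4): δ = 30.81°  ·
  (1,5): δ = 2.58°  ✓
  (1,6): δ = 59.61°  ·
  (2,3): δ = 122.18°  ·
  (2,4): δ = 69.46°  ·
  (2,5): δ = 36.07°  ·
  (2,6): δ = 20.96°  ·
  (3,4): δ = 127.28°  ·
  (3,5): δ = 93.89°  ·
  (3,6): δ = 36.86°  ·
  (4,5): δ = 146.61°  ·
  (4,6): δ = 89.58°  ·
  (5,6): δ = 122.97°  ·
antipodal pairs: 2

count = 2; pairs: (0,4), (1,5)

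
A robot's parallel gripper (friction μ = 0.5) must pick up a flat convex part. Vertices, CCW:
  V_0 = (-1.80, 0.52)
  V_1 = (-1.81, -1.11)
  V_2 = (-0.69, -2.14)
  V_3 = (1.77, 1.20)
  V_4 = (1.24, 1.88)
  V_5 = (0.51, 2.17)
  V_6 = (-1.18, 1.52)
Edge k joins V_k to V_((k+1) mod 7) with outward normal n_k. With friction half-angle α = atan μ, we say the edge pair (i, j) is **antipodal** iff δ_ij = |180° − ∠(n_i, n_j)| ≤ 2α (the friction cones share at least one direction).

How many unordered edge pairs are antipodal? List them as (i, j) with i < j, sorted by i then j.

count = 6; pairs: (0,2), (0,3), (1,3), (1,4), (2,5), (2,6)

α = atan 0.5 = 26.57°;  2α = 53.13°
n_0 = (-1.0000, +0.0061)
n_1 = (-0.6769, -0.7361)
n_2 = (+0.8052, -0.5930)
n_3 = (+0.7887, +0.6147)
n_4 = (+0.3692, +0.9294)
n_5 = (-0.3590, +0.9333)
n_6 = (-0.8499, +0.5269)
  (0,1): δ = 132.25°  ·
  (0,2): δ = 36.02°  ✓
  (0,3): δ = 38.28°  ✓
  (0,4): δ = 68.69°  ·
  (0,5): δ = 111.39°  ·
  (0,6): δ = 148.55°  ·
  (1,2): δ = 83.77°  ·
  (1,3): δ = 9.46°  ✓
  (1,4): δ = 20.94°  ✓
  (1,5): δ = 63.64°  ·
  (1,6): δ = 100.80°  ·
  (2,3): δ = 105.69°  ·
  (2,4): δ = 75.29°  ·
  (2,5): δ = 32.59°  ✓
  (2,6): δ = 4.57°  ✓
  (3,4): δ = 149.60°  ·
  (3,5): δ = 106.90°  ·
  (3,6): δ = 69.73°  ·
  (4,5): δ = 137.30°  ·
  (4,6): δ = 100.13°  ·
  (5,6): δ = 142.84°  ·
antipodal pairs: 6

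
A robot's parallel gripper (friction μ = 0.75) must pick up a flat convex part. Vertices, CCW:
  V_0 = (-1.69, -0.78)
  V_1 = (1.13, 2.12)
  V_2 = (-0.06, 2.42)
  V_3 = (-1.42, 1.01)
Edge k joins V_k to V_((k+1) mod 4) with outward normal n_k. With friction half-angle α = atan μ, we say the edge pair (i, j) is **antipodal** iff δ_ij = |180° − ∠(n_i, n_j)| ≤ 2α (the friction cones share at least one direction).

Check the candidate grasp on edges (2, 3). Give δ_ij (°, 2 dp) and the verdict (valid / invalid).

α = atan 0.75 = 36.87°;  2α = 73.74°
edge 2: e_2 = (-1.36, -1.41);  n_2 = (-0.7198, +0.6942)
edge 3: e_3 = (-0.27, -1.79);  n_3 = (-0.9888, +0.1492)
∠(n_2, n_3) = 35.39°
δ = |180° − 35.39°| = 144.61°
144.61° > 2α = 73.74°  →  invalid

δ = 144.61°, invalid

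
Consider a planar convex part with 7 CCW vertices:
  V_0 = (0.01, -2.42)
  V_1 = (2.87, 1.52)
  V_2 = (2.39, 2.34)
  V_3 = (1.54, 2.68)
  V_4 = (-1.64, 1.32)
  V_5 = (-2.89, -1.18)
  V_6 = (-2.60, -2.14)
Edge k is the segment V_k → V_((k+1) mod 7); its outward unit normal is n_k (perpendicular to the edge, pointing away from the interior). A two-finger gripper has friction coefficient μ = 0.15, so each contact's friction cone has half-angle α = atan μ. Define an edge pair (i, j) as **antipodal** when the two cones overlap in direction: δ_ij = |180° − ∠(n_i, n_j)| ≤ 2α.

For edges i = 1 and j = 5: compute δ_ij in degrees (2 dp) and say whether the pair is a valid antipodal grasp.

δ = 13.53°, valid

α = atan 0.15 = 8.53°;  2α = 17.06°
edge 1: e_1 = (-0.48, +0.82);  n_1 = (+0.8630, +0.5052)
edge 5: e_5 = (+0.29, -0.96);  n_5 = (-0.9573, -0.2892)
∠(n_1, n_5) = 166.47°
δ = |180° − 166.47°| = 13.53°
13.53° ≤ 2α = 17.06°  →  valid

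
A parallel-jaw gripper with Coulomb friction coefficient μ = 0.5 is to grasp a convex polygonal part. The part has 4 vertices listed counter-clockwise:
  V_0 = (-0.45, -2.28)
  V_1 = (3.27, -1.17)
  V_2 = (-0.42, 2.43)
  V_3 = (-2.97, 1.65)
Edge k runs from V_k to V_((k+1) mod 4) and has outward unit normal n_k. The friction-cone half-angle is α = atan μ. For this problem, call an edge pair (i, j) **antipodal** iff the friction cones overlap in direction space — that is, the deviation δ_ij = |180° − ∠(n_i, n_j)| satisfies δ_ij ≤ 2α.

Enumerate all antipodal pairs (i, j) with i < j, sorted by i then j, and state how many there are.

count = 2; pairs: (0,2), (1,3)

α = atan 0.5 = 26.57°;  2α = 53.13°
n_0 = (+0.2859, -0.9583)
n_1 = (+0.6983, +0.7158)
n_2 = (-0.2925, +0.9563)
n_3 = (-0.8418, -0.5398)
  (0,1): δ = 60.91°  ·
  (0,2): δ = 0.39°  ✓
  (0,3): δ = 106.05°  ·
  (1,2): δ = 118.70°  ·
  (1,3): δ = 13.04°  ✓
  (2,3): δ = 74.34°  ·
antipodal pairs: 2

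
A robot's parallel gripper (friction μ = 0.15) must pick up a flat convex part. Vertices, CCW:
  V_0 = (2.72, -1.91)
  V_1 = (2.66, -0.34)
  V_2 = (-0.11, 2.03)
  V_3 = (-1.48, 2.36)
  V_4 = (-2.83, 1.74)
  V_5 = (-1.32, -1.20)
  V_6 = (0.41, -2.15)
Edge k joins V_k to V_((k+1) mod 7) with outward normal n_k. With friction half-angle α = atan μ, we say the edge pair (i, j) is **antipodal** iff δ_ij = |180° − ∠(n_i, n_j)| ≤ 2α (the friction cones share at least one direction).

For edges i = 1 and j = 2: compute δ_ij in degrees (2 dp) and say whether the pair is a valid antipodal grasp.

α = atan 0.15 = 8.53°;  2α = 17.06°
edge 1: e_1 = (-2.77, +2.37);  n_1 = (+0.6501, +0.7598)
edge 2: e_2 = (-1.37, +0.33);  n_2 = (+0.2342, +0.9722)
∠(n_1, n_2) = 27.01°
δ = |180° − 27.01°| = 152.99°
152.99° > 2α = 17.06°  →  invalid

δ = 152.99°, invalid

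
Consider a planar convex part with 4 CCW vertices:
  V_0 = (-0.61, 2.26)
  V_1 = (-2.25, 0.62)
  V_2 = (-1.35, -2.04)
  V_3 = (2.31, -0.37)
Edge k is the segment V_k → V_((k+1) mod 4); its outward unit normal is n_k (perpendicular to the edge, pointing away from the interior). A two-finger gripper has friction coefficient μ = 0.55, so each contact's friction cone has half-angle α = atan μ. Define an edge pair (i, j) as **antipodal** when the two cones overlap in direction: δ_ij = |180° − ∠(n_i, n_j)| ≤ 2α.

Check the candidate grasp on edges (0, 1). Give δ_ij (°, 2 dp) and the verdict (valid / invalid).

δ = 116.31°, invalid

α = atan 0.55 = 28.81°;  2α = 57.62°
edge 0: e_0 = (-1.64, -1.64);  n_0 = (-0.7071, +0.7071)
edge 1: e_1 = (+0.90, -2.66);  n_1 = (-0.9472, -0.3205)
∠(n_0, n_1) = 63.69°
δ = |180° − 63.69°| = 116.31°
116.31° > 2α = 57.62°  →  invalid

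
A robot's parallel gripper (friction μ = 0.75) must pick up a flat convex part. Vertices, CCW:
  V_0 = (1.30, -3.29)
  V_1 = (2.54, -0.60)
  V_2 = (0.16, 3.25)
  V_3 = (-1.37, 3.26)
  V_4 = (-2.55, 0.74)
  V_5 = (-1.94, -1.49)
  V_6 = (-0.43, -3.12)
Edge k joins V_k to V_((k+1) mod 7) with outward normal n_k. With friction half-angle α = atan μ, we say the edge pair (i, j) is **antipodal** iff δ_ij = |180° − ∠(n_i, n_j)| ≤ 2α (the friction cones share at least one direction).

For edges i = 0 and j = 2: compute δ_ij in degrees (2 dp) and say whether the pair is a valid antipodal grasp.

α = atan 0.75 = 36.87°;  2α = 73.74°
edge 0: e_0 = (+1.24, +2.69);  n_0 = (+0.9082, -0.4186)
edge 2: e_2 = (-1.53, +0.01);  n_2 = (+0.0065, +1.0000)
∠(n_0, n_2) = 114.37°
δ = |180° − 114.37°| = 65.63°
65.63° ≤ 2α = 73.74°  →  valid

δ = 65.63°, valid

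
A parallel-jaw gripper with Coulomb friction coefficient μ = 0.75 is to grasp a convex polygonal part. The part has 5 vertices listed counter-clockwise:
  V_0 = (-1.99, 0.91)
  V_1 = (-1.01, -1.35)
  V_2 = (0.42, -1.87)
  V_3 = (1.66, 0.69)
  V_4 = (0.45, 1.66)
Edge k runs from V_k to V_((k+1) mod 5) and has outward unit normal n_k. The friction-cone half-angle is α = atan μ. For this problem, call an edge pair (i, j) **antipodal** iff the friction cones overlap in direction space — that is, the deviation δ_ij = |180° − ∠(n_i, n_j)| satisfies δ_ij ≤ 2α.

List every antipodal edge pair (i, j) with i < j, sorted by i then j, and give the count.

α = atan 0.75 = 36.87°;  2α = 73.74°
n_0 = (-0.9175, -0.3978)
n_1 = (-0.3417, -0.9398)
n_2 = (+0.9000, -0.4359)
n_3 = (+0.6255, +0.7802)
n_4 = (-0.2938, +0.9559)
  (0,1): δ = 133.43°  ·
  (0,2): δ = 49.29°  ✓
  (0,3): δ = 27.84°  ✓
  (0,4): δ = 83.64°  ·
  (1,2): δ = 95.86°  ·
  (1,3): δ = 18.73°  ✓
  (1,4): δ = 37.07°  ✓
  (2,3): δ = 102.87°  ·
  (2,4): δ = 47.07°  ✓
  (3,4): δ = 124.20°  ·
antipodal pairs: 5

count = 5; pairs: (0,2), (0,3), (1,3), (1,4), (2,4)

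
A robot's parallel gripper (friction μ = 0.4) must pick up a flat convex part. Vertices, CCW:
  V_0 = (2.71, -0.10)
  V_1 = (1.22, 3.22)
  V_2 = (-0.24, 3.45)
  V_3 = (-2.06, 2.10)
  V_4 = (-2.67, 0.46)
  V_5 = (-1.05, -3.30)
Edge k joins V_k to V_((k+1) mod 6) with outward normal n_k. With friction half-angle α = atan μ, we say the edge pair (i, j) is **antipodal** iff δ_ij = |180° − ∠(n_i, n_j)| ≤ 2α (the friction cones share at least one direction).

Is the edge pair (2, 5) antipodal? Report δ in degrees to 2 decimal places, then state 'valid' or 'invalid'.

α = atan 0.4 = 21.80°;  2α = 43.60°
edge 2: e_2 = (-1.82, -1.35);  n_2 = (-0.5958, +0.8032)
edge 5: e_5 = (+3.76, +3.20);  n_5 = (+0.6481, -0.7615)
∠(n_2, n_5) = 176.17°
δ = |180° − 176.17°| = 3.83°
3.83° ≤ 2α = 43.60°  →  valid

δ = 3.83°, valid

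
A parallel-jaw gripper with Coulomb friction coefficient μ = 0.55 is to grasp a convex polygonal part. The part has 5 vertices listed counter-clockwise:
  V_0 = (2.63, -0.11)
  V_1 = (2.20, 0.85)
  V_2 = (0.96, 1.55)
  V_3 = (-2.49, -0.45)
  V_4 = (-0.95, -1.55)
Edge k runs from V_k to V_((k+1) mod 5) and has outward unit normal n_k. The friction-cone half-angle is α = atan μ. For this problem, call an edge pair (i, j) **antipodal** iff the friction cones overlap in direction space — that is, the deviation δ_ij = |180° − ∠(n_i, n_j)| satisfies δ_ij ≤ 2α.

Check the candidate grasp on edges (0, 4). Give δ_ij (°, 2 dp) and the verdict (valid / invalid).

α = atan 0.55 = 28.81°;  2α = 57.62°
edge 0: e_0 = (-0.43, +0.96);  n_0 = (+0.9126, +0.4088)
edge 4: e_4 = (+3.58, +1.44);  n_4 = (+0.3732, -0.9278)
∠(n_0, n_4) = 92.22°
δ = |180° − 92.22°| = 87.78°
87.78° > 2α = 57.62°  →  invalid

δ = 87.78°, invalid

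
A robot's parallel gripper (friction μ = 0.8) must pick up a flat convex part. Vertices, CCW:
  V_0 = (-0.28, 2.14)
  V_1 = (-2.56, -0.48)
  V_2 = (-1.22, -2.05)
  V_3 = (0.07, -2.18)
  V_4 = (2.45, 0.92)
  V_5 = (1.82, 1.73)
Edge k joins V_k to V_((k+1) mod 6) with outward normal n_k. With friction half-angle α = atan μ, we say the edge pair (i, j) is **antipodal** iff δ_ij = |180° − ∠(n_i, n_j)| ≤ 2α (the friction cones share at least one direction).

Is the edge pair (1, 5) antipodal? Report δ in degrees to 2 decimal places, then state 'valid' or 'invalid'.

δ = 38.47°, valid

α = atan 0.8 = 38.66°;  2α = 77.32°
edge 1: e_1 = (+1.34, -1.57);  n_1 = (-0.7606, -0.6492)
edge 5: e_5 = (-2.10, +0.41);  n_5 = (+0.1916, +0.9815)
∠(n_1, n_5) = 141.53°
δ = |180° − 141.53°| = 38.47°
38.47° ≤ 2α = 77.32°  →  valid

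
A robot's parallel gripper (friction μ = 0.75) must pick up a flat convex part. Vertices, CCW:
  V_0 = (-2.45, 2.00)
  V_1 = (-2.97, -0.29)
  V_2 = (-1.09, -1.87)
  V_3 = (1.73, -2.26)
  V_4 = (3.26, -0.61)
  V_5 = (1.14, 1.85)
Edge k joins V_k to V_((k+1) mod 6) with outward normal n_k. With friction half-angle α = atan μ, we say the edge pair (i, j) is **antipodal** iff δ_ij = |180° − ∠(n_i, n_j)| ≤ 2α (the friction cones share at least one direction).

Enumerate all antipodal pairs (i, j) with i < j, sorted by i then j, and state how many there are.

α = atan 0.75 = 36.87°;  2α = 73.74°
n_0 = (-0.9752, +0.2214)
n_1 = (-0.6434, -0.7655)
n_2 = (-0.1370, -0.9906)
n_3 = (+0.7333, -0.6799)
n_4 = (+0.7575, +0.6528)
n_5 = (+0.0417, +0.9991)
  (0,1): δ = 117.25°  ·
  (0,2): δ = 85.08°  ·
  (0,3): δ = 30.05°  ✓
  (0,4): δ = 53.55°  ✓
  (0,5): δ = 100.40°  ·
  (1,2): δ = 147.83°  ·
  (1,3): δ = 92.79°  ·
  (1,4): δ = 9.20°  ✓
  (1,5): δ = 37.65°  ✓
  (2,3): δ = 124.96°  ·
  (2,4): δ = 41.37°  ✓
  (2,5): δ = 5.48°  ✓
  (3,4): δ = 96.41°  ·
  (3,5): δ = 49.55°  ✓
  (4,5): δ = 133.15°  ·
antipodal pairs: 7

count = 7; pairs: (0,3), (0,4), (1,4), (1,5), (2,4), (2,5), (3,5)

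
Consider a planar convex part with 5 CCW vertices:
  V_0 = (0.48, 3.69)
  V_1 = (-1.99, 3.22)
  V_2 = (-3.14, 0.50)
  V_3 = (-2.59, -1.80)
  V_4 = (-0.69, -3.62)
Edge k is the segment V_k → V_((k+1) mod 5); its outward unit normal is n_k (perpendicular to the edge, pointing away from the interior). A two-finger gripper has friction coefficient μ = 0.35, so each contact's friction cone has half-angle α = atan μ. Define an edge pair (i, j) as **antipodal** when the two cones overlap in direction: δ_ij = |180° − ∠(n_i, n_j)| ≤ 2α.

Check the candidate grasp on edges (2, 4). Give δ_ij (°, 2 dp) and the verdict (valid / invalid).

δ = 22.54°, valid

α = atan 0.35 = 19.29°;  2α = 38.58°
edge 2: e_2 = (+0.55, -2.30);  n_2 = (-0.9726, -0.2326)
edge 4: e_4 = (+1.17, +7.31);  n_4 = (+0.9874, -0.1580)
∠(n_2, n_4) = 157.46°
δ = |180° − 157.46°| = 22.54°
22.54° ≤ 2α = 38.58°  →  valid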